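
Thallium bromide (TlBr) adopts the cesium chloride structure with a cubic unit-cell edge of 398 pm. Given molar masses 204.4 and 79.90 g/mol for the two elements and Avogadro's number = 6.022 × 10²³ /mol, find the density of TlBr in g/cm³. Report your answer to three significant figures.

The cesium chloride structure contains Z = 1 formula unit per cell; M(TlBr) = 204.4 + 79.90 = 284.3 g/mol.
a³ = (3.980 × 10^-8 cm)³ = 6.304 × 10^-23 cm³.
ρ = 1 × 284.3 / (6.022 × 10²³ × 6.304 × 10^-23) = 7.488 g/cm³.

7.49 g/cm³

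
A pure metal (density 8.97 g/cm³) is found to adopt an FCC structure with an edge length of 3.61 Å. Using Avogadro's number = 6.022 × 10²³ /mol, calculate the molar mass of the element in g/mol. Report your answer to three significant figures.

63.5 g/mol

An FCC cell has Z = 4 atoms; a = 3.610 × 10^-8 cm.
M = ρ·N_A·a³/Z = 8.97 × 6.022 × 10²³ × 4.705 × 10^-23 / 4 = 63.5 g/mol.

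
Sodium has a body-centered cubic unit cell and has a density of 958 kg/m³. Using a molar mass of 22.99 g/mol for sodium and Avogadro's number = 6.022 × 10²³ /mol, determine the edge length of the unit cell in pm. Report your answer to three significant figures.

430 pm

With Z = 2 atoms per BCC cell, a³ = Z·M/(N_A·ρ) = 2 × 22.99 / (6.022 × 10²³ × 0.9580 g/cm³) = 7.970 × 10^-23 cm³.
a = (7.970 × 10^-23)^(1/3) = 4.303 × 10^-8 cm = 430 pm.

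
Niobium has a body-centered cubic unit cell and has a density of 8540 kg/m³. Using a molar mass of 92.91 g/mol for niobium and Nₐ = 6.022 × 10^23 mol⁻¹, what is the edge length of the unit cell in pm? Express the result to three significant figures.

331 pm

With Z = 2 atoms per BCC cell, a³ = Z·M/(N_A·ρ) = 2 × 92.91 / (6.022 × 10²³ × 8.540 g/cm³) = 3.613 × 10^-23 cm³.
a = (3.613 × 10^-23)^(1/3) = 3.306 × 10^-8 cm = 331 pm.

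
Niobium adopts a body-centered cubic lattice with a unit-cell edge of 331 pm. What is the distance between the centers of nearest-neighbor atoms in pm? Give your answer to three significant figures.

287 pm

In a BCC structure, atoms touch along the body diagonal, so √3·a = 4r; the nearest-neighbor distance equals 2r = 0.8660·a.
d = 0.8660 × 331 = 287 pm.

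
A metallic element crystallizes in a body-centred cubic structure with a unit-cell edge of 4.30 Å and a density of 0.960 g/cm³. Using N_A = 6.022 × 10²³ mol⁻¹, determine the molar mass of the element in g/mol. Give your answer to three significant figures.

23.0 g/mol

A BCC cell has Z = 2 atoms; a = 4.300 × 10^-8 cm.
M = ρ·N_A·a³/Z = 0.960 × 6.022 × 10²³ × 7.951 × 10^-23 / 2 = 23.0 g/mol.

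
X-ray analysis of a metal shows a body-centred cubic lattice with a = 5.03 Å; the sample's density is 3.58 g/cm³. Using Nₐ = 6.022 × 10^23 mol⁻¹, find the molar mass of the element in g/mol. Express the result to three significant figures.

137 g/mol

A BCC cell has Z = 2 atoms; a = 5.030 × 10^-8 cm.
M = ρ·N_A·a³/Z = 3.58 × 6.022 × 10²³ × 1.273 × 10^-22 / 2 = 137 g/mol.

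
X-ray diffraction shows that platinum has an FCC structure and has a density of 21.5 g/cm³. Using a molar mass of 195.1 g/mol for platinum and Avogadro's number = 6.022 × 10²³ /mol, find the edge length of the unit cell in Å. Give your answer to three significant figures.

3.92 Å

With Z = 4 atoms per FCC cell, a³ = Z·M/(N_A·ρ) = 4 × 195.1 / (6.022 × 10²³ × 21.50 g/cm³) = 6.028 × 10^-23 cm³.
a = (6.028 × 10^-23)^(1/3) = 3.921 × 10^-8 cm = 3.92 Å.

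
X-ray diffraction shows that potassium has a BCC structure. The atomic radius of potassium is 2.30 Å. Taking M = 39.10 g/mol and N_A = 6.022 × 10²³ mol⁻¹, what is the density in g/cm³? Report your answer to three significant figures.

In a BCC lattice, atoms touch along the body diagonal, so √3·a = 4r, giving a = 5.312 Å = 5.312 × 10^-8 cm.
With Z = 2, ρ = Z·M/(N_A·a³) = 2 × 39.10 / (6.022 × 10²³ × 1.499 × 10^-22) = 0.8665 g/cm³.

0.867 g/cm³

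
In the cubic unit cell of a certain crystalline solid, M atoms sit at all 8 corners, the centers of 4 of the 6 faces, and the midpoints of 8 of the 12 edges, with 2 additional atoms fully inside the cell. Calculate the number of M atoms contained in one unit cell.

7

Corner atoms are shared by 8 cells (1/8 each), face atoms by 2 (1/2 each), edge atoms by 4 (1/4 each), interior atoms are unshared.
Net atoms = 8 × 1/8 + 4 × 1/2 + 8 × 1/4 + 2 = 1 + 2 + 2 + 2 = 7.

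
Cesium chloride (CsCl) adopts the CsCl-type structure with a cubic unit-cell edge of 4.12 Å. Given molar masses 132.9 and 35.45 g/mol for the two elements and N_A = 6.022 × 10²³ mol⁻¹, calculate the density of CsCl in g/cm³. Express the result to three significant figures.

The CsCl-type structure contains Z = 1 formula unit per cell; M(CsCl) = 132.9 + 35.45 = 168.35 g/mol.
a³ = (4.120 × 10^-8 cm)³ = 6.993 × 10^-23 cm³.
ρ = 1 × 168.35 / (6.022 × 10²³ × 6.993 × 10^-23) = 3.997 g/cm³.

4.00 g/cm³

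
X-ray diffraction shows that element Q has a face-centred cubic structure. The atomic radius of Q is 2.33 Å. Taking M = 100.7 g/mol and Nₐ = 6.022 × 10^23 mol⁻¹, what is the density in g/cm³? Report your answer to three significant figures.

2.34 g/cm³

In an FCC lattice, atoms touch along the face diagonal, so √2·a = 4r, giving a = 6.590 Å = 6.590 × 10^-8 cm.
With Z = 4, ρ = Z·M/(N_A·a³) = 4 × 100.7 / (6.022 × 10²³ × 2.862 × 10^-22) = 2.337 g/cm³.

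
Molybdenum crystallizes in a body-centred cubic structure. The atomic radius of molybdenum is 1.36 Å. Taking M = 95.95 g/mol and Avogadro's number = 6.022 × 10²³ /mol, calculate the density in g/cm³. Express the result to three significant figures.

10.3 g/cm³

In a BCC lattice, atoms touch along the body diagonal, so √3·a = 4r, giving a = 3.141 Å = 3.141 × 10^-8 cm.
With Z = 2, ρ = Z·M/(N_A·a³) = 2 × 95.95 / (6.022 × 10²³ × 3.098 × 10^-23) = 10.29 g/cm³.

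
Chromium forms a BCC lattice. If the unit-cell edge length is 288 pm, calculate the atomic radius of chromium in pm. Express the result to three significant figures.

In a BCC lattice, atoms touch along the body diagonal, so √3·a = 4r.
r = √3·a/4 = 1.7321 × 288 / 4 = 125 pm.

125 pm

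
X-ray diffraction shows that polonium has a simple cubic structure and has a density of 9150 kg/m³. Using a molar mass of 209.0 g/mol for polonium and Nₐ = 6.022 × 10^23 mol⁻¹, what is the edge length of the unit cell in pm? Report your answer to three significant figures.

336 pm

With Z = 1 atom per simple cubic cell, a³ = Z·M/(N_A·ρ) = 1 × 209.0 / (6.022 × 10²³ × 9.150 g/cm³) = 3.793 × 10^-23 cm³.
a = (3.793 × 10^-23)^(1/3) = 3.360 × 10^-8 cm = 336 pm.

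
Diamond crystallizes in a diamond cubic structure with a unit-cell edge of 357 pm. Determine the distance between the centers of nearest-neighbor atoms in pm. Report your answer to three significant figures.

155 pm

In a diamond cubic structure, nearest neighbors lie along the body diagonal with √3·a = 8r; the nearest-neighbor distance equals 2r = 0.4330·a.
d = 0.4330 × 357 = 155 pm.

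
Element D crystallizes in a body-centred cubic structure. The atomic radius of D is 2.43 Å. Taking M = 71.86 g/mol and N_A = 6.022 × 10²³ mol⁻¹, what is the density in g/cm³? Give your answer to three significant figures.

1.35 g/cm³

In a BCC lattice, atoms touch along the body diagonal, so √3·a = 4r, giving a = 5.612 Å = 5.612 × 10^-8 cm.
With Z = 2, ρ = Z·M/(N_A·a³) = 2 × 71.86 / (6.022 × 10²³ × 1.767 × 10^-22) = 1.350 g/cm³.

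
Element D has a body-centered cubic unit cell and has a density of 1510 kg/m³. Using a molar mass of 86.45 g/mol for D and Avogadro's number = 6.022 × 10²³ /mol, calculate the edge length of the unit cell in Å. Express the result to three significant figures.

5.75 Å

With Z = 2 atoms per BCC cell, a³ = Z·M/(N_A·ρ) = 2 × 86.45 / (6.022 × 10²³ × 1.510 g/cm³) = 1.901 × 10^-22 cm³.
a = (1.901 × 10^-22)^(1/3) = 5.750 × 10^-8 cm = 5.75 Å.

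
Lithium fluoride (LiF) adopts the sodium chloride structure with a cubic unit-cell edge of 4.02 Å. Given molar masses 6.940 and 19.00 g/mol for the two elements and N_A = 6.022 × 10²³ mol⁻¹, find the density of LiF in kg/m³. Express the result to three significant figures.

2650 kg/m³

The sodium chloride structure contains Z = 4 formula units per cell; M(LiF) = 6.940 + 19.00 = 25.94 g/mol.
a³ = (4.020 × 10^-8 cm)³ = 6.496 × 10^-23 cm³.
ρ = 4 × 25.94 / (6.022 × 10²³ × 6.496 × 10^-23) = 2.652 g/cm³ = 2650 kg/m³.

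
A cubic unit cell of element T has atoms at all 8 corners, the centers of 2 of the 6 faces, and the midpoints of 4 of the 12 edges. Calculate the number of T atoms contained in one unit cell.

Corner atoms are shared by 8 cells (1/8 each), face atoms by 2 (1/2 each), edge atoms by 4 (1/4 each).
Net atoms = 8 × 1/8 + 2 × 1/2 + 4 × 1/4 = 1 + 1 + 1 = 3.

3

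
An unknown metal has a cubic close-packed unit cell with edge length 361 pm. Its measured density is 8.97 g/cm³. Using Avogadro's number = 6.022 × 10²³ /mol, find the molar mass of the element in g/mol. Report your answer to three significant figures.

63.5 g/mol

An FCC cell has Z = 4 atoms; a = 3.610 × 10^-8 cm.
M = ρ·N_A·a³/Z = 8.97 × 6.022 × 10²³ × 4.705 × 10^-23 / 4 = 63.5 g/mol.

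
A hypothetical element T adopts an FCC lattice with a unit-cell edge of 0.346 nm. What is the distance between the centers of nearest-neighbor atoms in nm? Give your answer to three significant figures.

In an FCC structure, atoms touch along the face diagonal, so √2·a = 4r; the nearest-neighbor distance equals 2r = 0.7071·a.
d = 0.7071 × 0.346 = 0.245 nm.

0.245 nm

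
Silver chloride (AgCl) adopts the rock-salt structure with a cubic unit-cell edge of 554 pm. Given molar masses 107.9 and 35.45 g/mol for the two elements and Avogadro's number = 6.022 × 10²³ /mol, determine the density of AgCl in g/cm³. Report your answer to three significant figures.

5.60 g/cm³

The rock-salt structure contains Z = 4 formula units per cell; M(AgCl) = 107.9 + 35.45 = 143.35 g/mol.
a³ = (5.540 × 10^-8 cm)³ = 1.700 × 10^-22 cm³.
ρ = 4 × 143.35 / (6.022 × 10²³ × 1.700 × 10^-22) = 5.600 g/cm³.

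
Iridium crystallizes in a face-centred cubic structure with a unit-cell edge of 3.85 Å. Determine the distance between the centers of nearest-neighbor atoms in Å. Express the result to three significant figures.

In an FCC structure, atoms touch along the face diagonal, so √2·a = 4r; the nearest-neighbor distance equals 2r = 0.7071·a.
d = 0.7071 × 3.85 = 2.72 Å.

2.72 Å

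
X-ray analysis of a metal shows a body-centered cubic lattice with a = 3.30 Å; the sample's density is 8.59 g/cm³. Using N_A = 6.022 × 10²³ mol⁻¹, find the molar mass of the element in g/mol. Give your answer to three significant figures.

A BCC cell has Z = 2 atoms; a = 3.300 × 10^-8 cm.
M = ρ·N_A·a³/Z = 8.59 × 6.022 × 10²³ × 3.594 × 10^-23 / 2 = 92.9 g/mol.

92.9 g/mol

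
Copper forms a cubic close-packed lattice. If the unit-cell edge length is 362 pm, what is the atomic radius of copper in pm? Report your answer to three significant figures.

In an FCC lattice, atoms touch along the face diagonal, so √2·a = 4r.
r = √2·a/4 = 1.4142 × 362 / 4 = 128 pm.

128 pm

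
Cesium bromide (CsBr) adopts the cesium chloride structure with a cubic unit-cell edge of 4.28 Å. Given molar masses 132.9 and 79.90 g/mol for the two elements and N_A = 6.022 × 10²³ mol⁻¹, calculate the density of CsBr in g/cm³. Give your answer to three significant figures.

4.51 g/cm³

The cesium chloride structure contains Z = 1 formula unit per cell; M(CsBr) = 132.9 + 79.90 = 212.8 g/mol.
a³ = (4.280 × 10^-8 cm)³ = 7.840 × 10^-23 cm³.
ρ = 1 × 212.8 / (6.022 × 10²³ × 7.840 × 10^-23) = 4.507 g/cm³.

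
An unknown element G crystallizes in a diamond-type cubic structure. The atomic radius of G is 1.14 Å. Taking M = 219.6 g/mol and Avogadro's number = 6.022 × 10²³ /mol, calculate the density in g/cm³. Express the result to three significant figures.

20.0 g/cm³

In a diamond cubic lattice, nearest neighbors lie along the body diagonal with √3·a = 8r, giving a = 5.265 Å = 5.265 × 10^-8 cm.
With Z = 8, ρ = Z·M/(N_A·a³) = 8 × 219.6 / (6.022 × 10²³ × 1.460 × 10^-22) = 19.98 g/cm³.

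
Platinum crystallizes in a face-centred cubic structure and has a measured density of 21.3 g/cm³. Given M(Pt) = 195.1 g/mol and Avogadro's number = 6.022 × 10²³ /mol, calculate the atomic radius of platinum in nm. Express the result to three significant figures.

For an FCC cell (Z = 4), a³ = Z·M/(N_A·ρ) = 4 × 195.1 / (6.022 × 10²³ × 21.30) = 6.084 × 10^-23 cm³, so a = 3.933 × 10^-8 cm = 0.3933 nm.
Atoms touch along the face diagonal, so √2·a = 4r, so r = 0.3536 × a = 0.139 nm.

0.139 nm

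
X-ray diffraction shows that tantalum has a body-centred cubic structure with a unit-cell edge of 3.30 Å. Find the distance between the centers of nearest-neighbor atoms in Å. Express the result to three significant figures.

In a BCC structure, atoms touch along the body diagonal, so √3·a = 4r; the nearest-neighbor distance equals 2r = 0.8660·a.
d = 0.8660 × 3.30 = 2.86 Å.

2.86 Å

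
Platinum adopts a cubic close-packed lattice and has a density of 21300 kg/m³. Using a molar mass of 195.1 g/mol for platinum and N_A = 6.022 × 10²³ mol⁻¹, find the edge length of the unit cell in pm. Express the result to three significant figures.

393 pm

With Z = 4 atoms per FCC cell, a³ = Z·M/(N_A·ρ) = 4 × 195.1 / (6.022 × 10²³ × 21.30 g/cm³) = 6.084 × 10^-23 cm³.
a = (6.084 × 10^-23)^(1/3) = 3.933 × 10^-8 cm = 393 pm.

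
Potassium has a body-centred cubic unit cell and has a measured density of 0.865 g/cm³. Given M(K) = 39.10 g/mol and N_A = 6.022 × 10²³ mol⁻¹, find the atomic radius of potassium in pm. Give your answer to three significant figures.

230 pm

For a BCC cell (Z = 2), a³ = Z·M/(N_A·ρ) = 2 × 39.10 / (6.022 × 10²³ × 0.8650) = 1.501 × 10^-22 cm³, so a = 5.315 × 10^-8 cm = 531.5 pm.
Atoms touch along the body diagonal, so √3·a = 4r, so r = 0.4330 × a = 230 pm.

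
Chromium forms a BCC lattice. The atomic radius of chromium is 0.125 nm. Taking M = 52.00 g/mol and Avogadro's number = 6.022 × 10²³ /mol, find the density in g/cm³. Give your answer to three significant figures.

7.18 g/cm³

In a BCC lattice, atoms touch along the body diagonal, so √3·a = 4r, giving a = 0.2887 nm = 2.887 × 10^-8 cm.
With Z = 2, ρ = Z·M/(N_A·a³) = 2 × 52.00 / (6.022 × 10²³ × 2.406 × 10^-23) = 7.179 g/cm³.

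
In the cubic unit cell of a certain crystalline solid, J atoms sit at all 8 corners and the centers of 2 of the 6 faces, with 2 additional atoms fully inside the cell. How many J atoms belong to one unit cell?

4

Corner atoms are shared by 8 cells (1/8 each), face atoms by 2 (1/2 each), interior atoms are unshared.
Net atoms = 8 × 1/8 + 2 × 1/2 + 2 = 1 + 1 + 2 = 4.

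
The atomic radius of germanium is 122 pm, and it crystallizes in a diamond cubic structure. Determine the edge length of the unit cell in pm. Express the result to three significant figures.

563 pm

In a diamond cubic lattice, nearest neighbors lie along the body diagonal with √3·a = 8r.
a = 8r/√3 = 8 × 122 / 1.7321 = 563 pm.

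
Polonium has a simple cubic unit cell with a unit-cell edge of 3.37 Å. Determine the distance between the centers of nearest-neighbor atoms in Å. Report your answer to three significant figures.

In a simple cubic structure, atoms touch along the cell edge, so a = 2r; the nearest-neighbor distance equals 2r = 1.000·a.
d = 1.000 × 3.37 = 3.37 Å.

3.37 Å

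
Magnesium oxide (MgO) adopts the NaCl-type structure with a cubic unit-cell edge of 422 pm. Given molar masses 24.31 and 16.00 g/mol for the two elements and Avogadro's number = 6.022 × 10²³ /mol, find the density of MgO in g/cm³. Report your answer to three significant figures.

3.56 g/cm³

The NaCl-type structure contains Z = 4 formula units per cell; M(MgO) = 24.31 + 16.00 = 40.31 g/mol.
a³ = (4.220 × 10^-8 cm)³ = 7.515 × 10^-23 cm³.
ρ = 4 × 40.31 / (6.022 × 10²³ × 7.515 × 10^-23) = 3.563 g/cm³.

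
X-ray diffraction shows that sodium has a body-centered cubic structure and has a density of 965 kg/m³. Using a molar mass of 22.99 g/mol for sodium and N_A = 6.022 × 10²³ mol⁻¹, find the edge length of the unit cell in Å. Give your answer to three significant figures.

4.29 Å

With Z = 2 atoms per BCC cell, a³ = Z·M/(N_A·ρ) = 2 × 22.99 / (6.022 × 10²³ × 0.9650 g/cm³) = 7.912 × 10^-23 cm³.
a = (7.912 × 10^-23)^(1/3) = 4.293 × 10^-8 cm = 4.29 Å.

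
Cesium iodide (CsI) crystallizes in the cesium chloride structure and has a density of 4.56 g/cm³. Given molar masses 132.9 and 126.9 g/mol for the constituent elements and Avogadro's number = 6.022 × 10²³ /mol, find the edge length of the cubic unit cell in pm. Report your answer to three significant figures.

456 pm

M(CsI) = 259.8 g/mol; Z = 1 formula unit per cell.
a³ = Z·M/(N_A·ρ) = 1 × 259.8 / (6.022 × 10²³ × 4.56) = 9.461 × 10^-23 cm³, so a = 4.557 × 10^-8 cm = 456 pm.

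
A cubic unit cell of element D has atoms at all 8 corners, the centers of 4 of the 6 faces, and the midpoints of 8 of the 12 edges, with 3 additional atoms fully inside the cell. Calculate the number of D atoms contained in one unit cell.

Corner atoms are shared by 8 cells (1/8 each), face atoms by 2 (1/2 each), edge atoms by 4 (1/4 each), interior atoms are unshared.
Net atoms = 8 × 1/8 + 4 × 1/2 + 8 × 1/4 + 3 = 1 + 2 + 2 + 3 = 8.

8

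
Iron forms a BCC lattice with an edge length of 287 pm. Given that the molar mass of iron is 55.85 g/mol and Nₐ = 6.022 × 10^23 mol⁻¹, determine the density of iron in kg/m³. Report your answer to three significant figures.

A BCC unit cell contains Z = 2 atoms.
Cell volume: a³ = (287 pm)³ = (2.870 × 10^-8 cm)³ = 2.364 × 10^-23 cm³.
ρ = Z·M/(N_A·a³) = 2 × 55.85 / (6.022 × 10²³ × 2.364 × 10^-23) = 7.846 g/cm³ = 7850 kg/m³.

7850 kg/m³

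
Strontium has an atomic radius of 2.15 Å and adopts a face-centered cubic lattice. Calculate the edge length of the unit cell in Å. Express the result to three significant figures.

6.08 Å

In an FCC lattice, atoms touch along the face diagonal, so √2·a = 4r.
a = 4r/√2 = 4 × 2.15 / 1.4142 = 6.08 Å.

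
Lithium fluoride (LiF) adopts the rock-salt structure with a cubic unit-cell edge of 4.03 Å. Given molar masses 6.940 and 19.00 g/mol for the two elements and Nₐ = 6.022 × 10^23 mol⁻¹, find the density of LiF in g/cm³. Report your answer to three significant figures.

2.63 g/cm³

The rock-salt structure contains Z = 4 formula units per cell; M(LiF) = 6.940 + 19.00 = 25.94 g/mol.
a³ = (4.030 × 10^-8 cm)³ = 6.545 × 10^-23 cm³.
ρ = 4 × 25.94 / (6.022 × 10²³ × 6.545 × 10^-23) = 2.633 g/cm³.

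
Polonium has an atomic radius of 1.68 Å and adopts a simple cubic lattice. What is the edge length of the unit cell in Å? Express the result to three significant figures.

3.36 Å

In a simple cubic lattice, atoms touch along the cell edge, so a = 2r.
a = 2r = 2 × 1.68 = 3.36 Å.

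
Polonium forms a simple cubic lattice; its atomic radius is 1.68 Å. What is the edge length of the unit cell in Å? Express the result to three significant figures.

In a simple cubic lattice, atoms touch along the cell edge, so a = 2r.
a = 2r = 2 × 1.68 = 3.36 Å.

3.36 Å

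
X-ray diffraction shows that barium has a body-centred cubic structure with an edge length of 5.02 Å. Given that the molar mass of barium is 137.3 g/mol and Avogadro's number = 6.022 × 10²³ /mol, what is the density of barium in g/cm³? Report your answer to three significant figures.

A BCC unit cell contains Z = 2 atoms.
Cell volume: a³ = (5.02 Å)³ = (5.020 × 10^-8 cm)³ = 1.265 × 10^-22 cm³.
ρ = Z·M/(N_A·a³) = 2 × 137.3 / (6.022 × 10²³ × 1.265 × 10^-22) = 3.605 g/cm³.

3.60 g/cm³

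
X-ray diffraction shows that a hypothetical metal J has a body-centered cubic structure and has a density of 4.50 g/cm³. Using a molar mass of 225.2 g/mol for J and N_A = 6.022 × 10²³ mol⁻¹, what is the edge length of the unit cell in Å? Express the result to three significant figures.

With Z = 2 atoms per BCC cell, a³ = Z·M/(N_A·ρ) = 2 × 225.2 / (6.022 × 10²³ × 4.500 g/cm³) = 1.662 × 10^-22 cm³.
a = (1.662 × 10^-22)^(1/3) = 5.498 × 10^-8 cm = 5.50 Å.

5.50 Å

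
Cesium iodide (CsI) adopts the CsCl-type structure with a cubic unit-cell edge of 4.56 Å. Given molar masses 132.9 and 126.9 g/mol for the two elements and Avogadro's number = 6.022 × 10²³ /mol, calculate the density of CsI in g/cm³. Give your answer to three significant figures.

4.55 g/cm³

The CsCl-type structure contains Z = 1 formula unit per cell; M(CsI) = 132.9 + 126.9 = 259.8 g/mol.
a³ = (4.560 × 10^-8 cm)³ = 9.482 × 10^-23 cm³.
ρ = 1 × 259.8 / (6.022 × 10²³ × 9.482 × 10^-23) = 4.550 g/cm³.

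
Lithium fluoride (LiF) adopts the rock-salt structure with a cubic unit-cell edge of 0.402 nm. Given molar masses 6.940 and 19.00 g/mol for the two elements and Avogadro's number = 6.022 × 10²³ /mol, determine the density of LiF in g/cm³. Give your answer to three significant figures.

The rock-salt structure contains Z = 4 formula units per cell; M(LiF) = 6.940 + 19.00 = 25.94 g/mol.
a³ = (4.020 × 10^-8 cm)³ = 6.496 × 10^-23 cm³.
ρ = 4 × 25.94 / (6.022 × 10²³ × 6.496 × 10^-23) = 2.652 g/cm³.

2.65 g/cm³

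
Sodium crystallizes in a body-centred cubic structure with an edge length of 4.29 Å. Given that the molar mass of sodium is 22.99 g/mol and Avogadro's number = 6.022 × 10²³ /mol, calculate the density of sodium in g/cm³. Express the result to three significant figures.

0.967 g/cm³

A BCC unit cell contains Z = 2 atoms.
Cell volume: a³ = (4.29 Å)³ = (4.290 × 10^-8 cm)³ = 7.895 × 10^-23 cm³.
ρ = Z·M/(N_A·a³) = 2 × 22.99 / (6.022 × 10²³ × 7.895 × 10^-23) = 0.9671 g/cm³.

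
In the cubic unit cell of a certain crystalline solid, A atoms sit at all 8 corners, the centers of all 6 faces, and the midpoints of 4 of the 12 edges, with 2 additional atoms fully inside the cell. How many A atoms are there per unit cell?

Corner atoms are shared by 8 cells (1/8 each), face atoms by 2 (1/2 each), edge atoms by 4 (1/4 each), interior atoms are unshared.
Net atoms = 8 × 1/8 + 6 × 1/2 + 4 × 1/4 + 2 = 1 + 3 + 1 + 2 = 7.

7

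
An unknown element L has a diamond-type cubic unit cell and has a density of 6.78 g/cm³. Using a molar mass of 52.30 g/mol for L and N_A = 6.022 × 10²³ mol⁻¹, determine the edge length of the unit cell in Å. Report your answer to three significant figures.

4.68 Å

With Z = 8 atoms per diamond cubic cell, a³ = Z·M/(N_A·ρ) = 8 × 52.30 / (6.022 × 10²³ × 6.780 g/cm³) = 1.025 × 10^-22 cm³.
a = (1.025 × 10^-22)^(1/3) = 4.680 × 10^-8 cm = 4.68 Å.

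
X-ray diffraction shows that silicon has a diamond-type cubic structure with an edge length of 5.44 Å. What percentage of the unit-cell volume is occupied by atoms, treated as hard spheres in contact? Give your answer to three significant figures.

34.0%

In a diamond cubic lattice nearest neighbors lie along the body diagonal with √3·a = 8r, so r = 0.2165a = 1.178 Å.
Packing fraction = Z·(4/3)πr³ / a³ = 8 × (4/3)π × (1.178)³ / (5.44)³ = 0.3401 = 34.0%.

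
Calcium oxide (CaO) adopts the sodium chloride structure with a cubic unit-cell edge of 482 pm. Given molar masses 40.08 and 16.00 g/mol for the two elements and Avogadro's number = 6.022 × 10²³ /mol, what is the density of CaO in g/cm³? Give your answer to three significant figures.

The sodium chloride structure contains Z = 4 formula units per cell; M(CaO) = 40.08 + 16.00 = 56.08 g/mol.
a³ = (4.820 × 10^-8 cm)³ = 1.120 × 10^-22 cm³.
ρ = 4 × 56.08 / (6.022 × 10²³ × 1.120 × 10^-22) = 3.326 g/cm³.

3.33 g/cm³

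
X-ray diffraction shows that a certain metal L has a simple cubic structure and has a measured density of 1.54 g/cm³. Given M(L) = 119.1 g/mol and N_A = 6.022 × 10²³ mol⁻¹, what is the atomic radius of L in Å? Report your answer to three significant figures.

For a simple cubic cell (Z = 1), a³ = Z·M/(N_A·ρ) = 1 × 119.1 / (6.022 × 10²³ × 1.540) = 1.284 × 10^-22 cm³, so a = 5.045 × 10^-8 cm = 5.045 Å.
Atoms touch along the cell edge, so a = 2r, so r = 0.5000 × a = 2.52 Å.

2.52 Å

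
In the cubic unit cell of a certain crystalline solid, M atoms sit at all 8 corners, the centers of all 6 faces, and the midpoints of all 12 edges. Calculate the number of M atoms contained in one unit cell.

Corner atoms are shared by 8 cells (1/8 each), face atoms by 2 (1/2 each), edge atoms by 4 (1/4 each).
Net atoms = 8 × 1/8 + 6 × 1/2 + 12 × 1/4 = 1 + 3 + 3 = 7.

7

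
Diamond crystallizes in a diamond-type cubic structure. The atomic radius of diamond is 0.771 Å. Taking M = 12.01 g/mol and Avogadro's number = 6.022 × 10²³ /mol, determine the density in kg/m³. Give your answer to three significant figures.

3530 kg/m³

In a diamond cubic lattice, nearest neighbors lie along the body diagonal with √3·a = 8r, giving a = 3.561 Å = 3.561 × 10^-8 cm.
With Z = 8, ρ = Z·M/(N_A·a³) = 8 × 12.01 / (6.022 × 10²³ × 4.516 × 10^-23) = 3.533 g/cm³ = 3530 kg/m³.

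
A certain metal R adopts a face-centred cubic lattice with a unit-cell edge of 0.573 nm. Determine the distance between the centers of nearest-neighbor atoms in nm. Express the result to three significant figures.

In an FCC structure, atoms touch along the face diagonal, so √2·a = 4r; the nearest-neighbor distance equals 2r = 0.7071·a.
d = 0.7071 × 0.573 = 0.405 nm.

0.405 nm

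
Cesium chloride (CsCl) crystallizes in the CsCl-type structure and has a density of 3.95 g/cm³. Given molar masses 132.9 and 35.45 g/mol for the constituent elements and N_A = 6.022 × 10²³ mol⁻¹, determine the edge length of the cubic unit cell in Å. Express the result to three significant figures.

M(CsCl) = 168.35 g/mol; Z = 1 formula unit per cell.
a³ = Z·M/(N_A·ρ) = 1 × 168.35 / (6.022 × 10²³ × 3.95) = 7.077 × 10^-23 cm³, so a = 4.136 × 10^-8 cm = 4.14 Å.

4.14 Å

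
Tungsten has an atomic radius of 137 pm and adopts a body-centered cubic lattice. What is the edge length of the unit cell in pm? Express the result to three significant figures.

In a BCC lattice, atoms touch along the body diagonal, so √3·a = 4r.
a = 4r/√3 = 4 × 137 / 1.7321 = 316 pm.

316 pm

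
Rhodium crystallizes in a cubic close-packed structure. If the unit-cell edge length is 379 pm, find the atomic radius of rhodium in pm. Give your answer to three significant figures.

134 pm

In an FCC lattice, atoms touch along the face diagonal, so √2·a = 4r.
r = √2·a/4 = 1.4142 × 379 / 4 = 134 pm.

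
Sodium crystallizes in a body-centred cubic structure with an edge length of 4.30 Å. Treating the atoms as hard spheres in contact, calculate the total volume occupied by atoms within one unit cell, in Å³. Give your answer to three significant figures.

In a BCC lattice atoms touch along the body diagonal, so √3·a = 4r, so r = 0.4330a = 1.862 Å.
V_atoms = Z × (4/3)πr³ = 2 × (4/3)π × (1.862)³ = 54.1 Å³.

54.1 Å³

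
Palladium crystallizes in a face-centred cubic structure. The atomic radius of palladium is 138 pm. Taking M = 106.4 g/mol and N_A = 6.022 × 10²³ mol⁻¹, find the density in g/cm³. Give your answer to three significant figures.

In an FCC lattice, atoms touch along the face diagonal, so √2·a = 4r, giving a = 390.3 pm = 3.903 × 10^-8 cm.
With Z = 4, ρ = Z·M/(N_A·a³) = 4 × 106.4 / (6.022 × 10²³ × 5.947 × 10^-23) = 11.88 g/cm³.

11.9 g/cm³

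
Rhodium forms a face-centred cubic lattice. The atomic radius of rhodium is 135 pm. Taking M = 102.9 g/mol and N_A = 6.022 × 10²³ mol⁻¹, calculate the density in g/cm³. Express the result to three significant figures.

In an FCC lattice, atoms touch along the face diagonal, so √2·a = 4r, giving a = 381.8 pm = 3.818 × 10^-8 cm.
With Z = 4, ρ = Z·M/(N_A·a³) = 4 × 102.9 / (6.022 × 10²³ × 5.567 × 10^-23) = 12.28 g/cm³.

12.3 g/cm³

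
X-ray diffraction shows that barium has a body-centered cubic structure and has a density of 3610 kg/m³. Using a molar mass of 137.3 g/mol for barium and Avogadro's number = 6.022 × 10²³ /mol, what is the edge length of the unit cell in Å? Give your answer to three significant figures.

5.02 Å

With Z = 2 atoms per BCC cell, a³ = Z·M/(N_A·ρ) = 2 × 137.3 / (6.022 × 10²³ × 3.610 g/cm³) = 1.263 × 10^-22 cm³.
a = (1.263 × 10^-22)^(1/3) = 5.017 × 10^-8 cm = 5.02 Å.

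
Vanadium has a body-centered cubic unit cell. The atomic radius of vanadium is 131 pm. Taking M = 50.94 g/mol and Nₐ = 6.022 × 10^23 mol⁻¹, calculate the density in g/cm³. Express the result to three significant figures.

In a BCC lattice, atoms touch along the body diagonal, so √3·a = 4r, giving a = 302.5 pm = 3.025 × 10^-8 cm.
With Z = 2, ρ = Z·M/(N_A·a³) = 2 × 50.94 / (6.022 × 10²³ × 2.769 × 10^-23) = 6.110 g/cm³.

6.11 g/cm³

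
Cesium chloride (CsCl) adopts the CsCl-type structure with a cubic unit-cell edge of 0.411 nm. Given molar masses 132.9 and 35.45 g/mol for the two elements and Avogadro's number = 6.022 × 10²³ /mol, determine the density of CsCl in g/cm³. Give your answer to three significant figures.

4.03 g/cm³

The CsCl-type structure contains Z = 1 formula unit per cell; M(CsCl) = 132.9 + 35.45 = 168.35 g/mol.
a³ = (4.110 × 10^-8 cm)³ = 6.943 × 10^-23 cm³.
ρ = 1 × 168.35 / (6.022 × 10²³ × 6.943 × 10^-23) = 4.027 g/cm³.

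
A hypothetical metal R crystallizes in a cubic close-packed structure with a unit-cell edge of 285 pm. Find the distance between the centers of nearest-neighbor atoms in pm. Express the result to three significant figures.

In an FCC structure, atoms touch along the face diagonal, so √2·a = 4r; the nearest-neighbor distance equals 2r = 0.7071·a.
d = 0.7071 × 285 = 202 pm.

202 pm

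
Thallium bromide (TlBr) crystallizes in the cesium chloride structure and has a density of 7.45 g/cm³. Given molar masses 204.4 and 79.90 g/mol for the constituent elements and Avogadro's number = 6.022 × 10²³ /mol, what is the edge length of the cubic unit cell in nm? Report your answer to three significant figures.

0.399 nm

M(TlBr) = 284.3 g/mol; Z = 1 formula unit per cell.
a³ = Z·M/(N_A·ρ) = 1 × 284.3 / (6.022 × 10²³ × 7.45) = 6.337 × 10^-23 cm³, so a = 3.987 × 10^-8 cm = 0.399 nm.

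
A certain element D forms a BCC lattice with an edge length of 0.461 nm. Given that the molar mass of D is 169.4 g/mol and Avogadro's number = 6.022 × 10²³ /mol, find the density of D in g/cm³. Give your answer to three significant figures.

5.74 g/cm³

A BCC unit cell contains Z = 2 atoms.
Cell volume: a³ = (0.461 nm)³ = (4.610 × 10^-8 cm)³ = 9.797 × 10^-23 cm³.
ρ = Z·M/(N_A·a³) = 2 × 169.4 / (6.022 × 10²³ × 9.797 × 10^-23) = 5.742 g/cm³.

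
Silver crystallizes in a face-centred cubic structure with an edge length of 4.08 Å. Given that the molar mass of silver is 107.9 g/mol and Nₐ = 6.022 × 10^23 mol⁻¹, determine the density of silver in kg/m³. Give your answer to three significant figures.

An FCC unit cell contains Z = 4 atoms.
Cell volume: a³ = (4.08 Å)³ = (4.080 × 10^-8 cm)³ = 6.792 × 10^-23 cm³.
ρ = Z·M/(N_A·a³) = 4 × 107.9 / (6.022 × 10²³ × 6.792 × 10^-23) = 10.55 g/cm³ = 10600 kg/m³.

10600 kg/m³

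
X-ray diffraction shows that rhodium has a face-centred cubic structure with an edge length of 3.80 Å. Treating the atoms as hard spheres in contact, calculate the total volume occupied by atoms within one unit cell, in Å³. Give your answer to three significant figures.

40.6 Å³

In an FCC lattice atoms touch along the face diagonal, so √2·a = 4r, so r = 0.3536a = 1.344 Å.
V_atoms = Z × (4/3)πr³ = 4 × (4/3)π × (1.344)³ = 40.6 Å³.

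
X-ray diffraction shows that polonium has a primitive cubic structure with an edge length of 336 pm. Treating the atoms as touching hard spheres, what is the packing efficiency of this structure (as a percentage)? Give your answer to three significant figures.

52.4%

In a simple cubic lattice atoms touch along the cell edge, so a = 2r, so r = 0.5000a = 168.0 pm.
Packing fraction = Z·(4/3)πr³ / a³ = 1 × (4/3)π × (168.0)³ / (336)³ = 0.5236 = 52.4%.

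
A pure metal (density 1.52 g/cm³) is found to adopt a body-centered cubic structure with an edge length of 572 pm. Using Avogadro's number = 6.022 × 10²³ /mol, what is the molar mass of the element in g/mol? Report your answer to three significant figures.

A BCC cell has Z = 2 atoms; a = 5.720 × 10^-8 cm.
M = ρ·N_A·a³/Z = 1.52 × 6.022 × 10²³ × 1.871 × 10^-22 / 2 = 85.7 g/mol.

85.7 g/mol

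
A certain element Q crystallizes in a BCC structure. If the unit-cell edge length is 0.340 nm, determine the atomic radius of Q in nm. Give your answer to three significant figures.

In a BCC lattice, atoms touch along the body diagonal, so √3·a = 4r.
r = √3·a/4 = 1.7321 × 0.340 / 4 = 0.147 nm.

0.147 nm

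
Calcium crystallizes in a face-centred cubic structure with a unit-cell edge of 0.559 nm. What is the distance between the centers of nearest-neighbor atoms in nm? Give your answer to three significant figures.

In an FCC structure, atoms touch along the face diagonal, so √2·a = 4r; the nearest-neighbor distance equals 2r = 0.7071·a.
d = 0.7071 × 0.559 = 0.395 nm.

0.395 nm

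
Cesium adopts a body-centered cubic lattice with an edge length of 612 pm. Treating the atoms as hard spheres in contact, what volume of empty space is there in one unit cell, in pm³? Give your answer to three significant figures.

7.33 × 10^7 pm³

In a BCC lattice atoms touch along the body diagonal, so √3·a = 4r, so r = 0.4330a = 265.0 pm.
V_cell = a³ = 2.292 × 10^8 pm³; V_atoms = 2 × (4/3)πr³ = 1.559 × 10^8 pm³.
Empty space = 2.292 × 10^8 − 1.559 × 10^8 = 7.33 × 10^7 pm³.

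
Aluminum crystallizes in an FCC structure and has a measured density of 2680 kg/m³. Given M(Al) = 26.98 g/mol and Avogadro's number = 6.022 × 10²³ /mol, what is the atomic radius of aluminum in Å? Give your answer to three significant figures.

For an FCC cell (Z = 4), a³ = Z·M/(N_A·ρ) = 4 × 26.98 / (6.022 × 10²³ × 2.680) = 6.687 × 10^-23 cm³, so a = 4.059 × 10^-8 cm = 4.059 Å.
Atoms touch along the face diagonal, so √2·a = 4r, so r = 0.3536 × a = 1.44 Å.

1.44 Å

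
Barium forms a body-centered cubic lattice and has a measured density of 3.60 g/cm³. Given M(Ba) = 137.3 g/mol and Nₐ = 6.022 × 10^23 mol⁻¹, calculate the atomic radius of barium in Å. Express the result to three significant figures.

2.17 Å

For a BCC cell (Z = 2), a³ = Z·M/(N_A·ρ) = 2 × 137.3 / (6.022 × 10²³ × 3.600) = 1.267 × 10^-22 cm³, so a = 5.022 × 10^-8 cm = 5.022 Å.
Atoms touch along the body diagonal, so √3·a = 4r, so r = 0.4330 × a = 2.17 Å.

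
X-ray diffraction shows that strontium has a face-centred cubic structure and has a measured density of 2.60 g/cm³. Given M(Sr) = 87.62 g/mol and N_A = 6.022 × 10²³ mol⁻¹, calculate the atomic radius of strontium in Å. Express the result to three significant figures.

For an FCC cell (Z = 4), a³ = Z·M/(N_A·ρ) = 4 × 87.62 / (6.022 × 10²³ × 2.600) = 2.238 × 10^-22 cm³, so a = 6.072 × 10^-8 cm = 6.072 Å.
Atoms touch along the face diagonal, so √2·a = 4r, so r = 0.3536 × a = 2.15 Å.

2.15 Å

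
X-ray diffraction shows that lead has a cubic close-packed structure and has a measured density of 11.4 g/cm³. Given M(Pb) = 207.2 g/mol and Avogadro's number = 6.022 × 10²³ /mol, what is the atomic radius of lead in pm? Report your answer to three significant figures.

175 pm

For an FCC cell (Z = 4), a³ = Z·M/(N_A·ρ) = 4 × 207.2 / (6.022 × 10²³ × 11.40) = 1.207 × 10^-22 cm³, so a = 4.942 × 10^-8 cm = 494.2 pm.
Atoms touch along the face diagonal, so √2·a = 4r, so r = 0.3536 × a = 175 pm.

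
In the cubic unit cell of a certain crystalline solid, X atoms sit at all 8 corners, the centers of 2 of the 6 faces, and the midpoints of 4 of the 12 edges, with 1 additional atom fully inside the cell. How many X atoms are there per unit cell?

Corner atoms are shared by 8 cells (1/8 each), face atoms by 2 (1/2 each), edge atoms by 4 (1/4 each), interior atoms are unshared.
Net atoms = 8 × 1/8 + 2 × 1/2 + 4 × 1/4 + 1 = 1 + 1 + 1 + 1 = 4.

4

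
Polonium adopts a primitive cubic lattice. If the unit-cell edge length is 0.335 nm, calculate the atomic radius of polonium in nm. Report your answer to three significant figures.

In a simple cubic lattice, atoms touch along the cell edge, so a = 2r.
r = a/2 = 0.335/2 = 0.168 nm.

0.168 nm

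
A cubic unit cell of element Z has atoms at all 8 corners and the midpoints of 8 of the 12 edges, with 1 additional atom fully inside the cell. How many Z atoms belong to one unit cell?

Corner atoms are shared by 8 cells (1/8 each), edge atoms by 4 (1/4 each), interior atoms are unshared.
Net atoms = 8 × 1/8 + 8 × 1/4 + 1 = 1 + 2 + 1 = 4.

4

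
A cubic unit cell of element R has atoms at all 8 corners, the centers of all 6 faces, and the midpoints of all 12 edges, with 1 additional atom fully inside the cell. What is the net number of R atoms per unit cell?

Corner atoms are shared by 8 cells (1/8 each), face atoms by 2 (1/2 each), edge atoms by 4 (1/4 each), interior atoms are unshared.
Net atoms = 8 × 1/8 + 6 × 1/2 + 12 × 1/4 + 1 = 1 + 3 + 3 + 1 = 8.

8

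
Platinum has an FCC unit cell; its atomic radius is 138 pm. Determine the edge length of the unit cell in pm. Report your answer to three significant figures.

390 pm

In an FCC lattice, atoms touch along the face diagonal, so √2·a = 4r.
a = 4r/√2 = 4 × 138 / 1.4142 = 390 pm.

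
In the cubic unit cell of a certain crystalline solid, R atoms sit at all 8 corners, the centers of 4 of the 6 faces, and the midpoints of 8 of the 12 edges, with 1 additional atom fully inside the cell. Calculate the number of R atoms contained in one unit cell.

6

Corner atoms are shared by 8 cells (1/8 each), face atoms by 2 (1/2 each), edge atoms by 4 (1/4 each), interior atoms are unshared.
Net atoms = 8 × 1/8 + 4 × 1/2 + 8 × 1/4 + 1 = 1 + 2 + 2 + 1 = 6.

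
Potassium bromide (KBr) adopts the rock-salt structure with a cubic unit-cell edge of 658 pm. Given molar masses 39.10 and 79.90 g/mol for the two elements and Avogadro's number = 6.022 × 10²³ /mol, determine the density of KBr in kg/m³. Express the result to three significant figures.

2770 kg/m³

The rock-salt structure contains Z = 4 formula units per cell; M(KBr) = 39.10 + 79.90 = 119.0 g/mol.
a³ = (6.580 × 10^-8 cm)³ = 2.849 × 10^-22 cm³.
ρ = 4 × 119.0 / (6.022 × 10²³ × 2.849 × 10^-22) = 2.775 g/cm³ = 2770 kg/m³.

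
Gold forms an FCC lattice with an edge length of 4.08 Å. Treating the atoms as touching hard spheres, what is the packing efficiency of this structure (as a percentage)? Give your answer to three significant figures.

In an FCC lattice atoms touch along the face diagonal, so √2·a = 4r, so r = 0.3536a = 1.442 Å.
Packing fraction = Z·(4/3)πr³ / a³ = 4 × (4/3)π × (1.442)³ / (4.08)³ = 0.7405 = 74.0%.

74.0%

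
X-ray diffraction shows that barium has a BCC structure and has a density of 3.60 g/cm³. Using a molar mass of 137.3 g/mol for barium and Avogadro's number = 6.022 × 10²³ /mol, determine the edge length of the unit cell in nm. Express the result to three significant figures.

With Z = 2 atoms per BCC cell, a³ = Z·M/(N_A·ρ) = 2 × 137.3 / (6.022 × 10²³ × 3.600 g/cm³) = 1.267 × 10^-22 cm³.
a = (1.267 × 10^-22)^(1/3) = 5.022 × 10^-8 cm = 0.502 nm.

0.502 nm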